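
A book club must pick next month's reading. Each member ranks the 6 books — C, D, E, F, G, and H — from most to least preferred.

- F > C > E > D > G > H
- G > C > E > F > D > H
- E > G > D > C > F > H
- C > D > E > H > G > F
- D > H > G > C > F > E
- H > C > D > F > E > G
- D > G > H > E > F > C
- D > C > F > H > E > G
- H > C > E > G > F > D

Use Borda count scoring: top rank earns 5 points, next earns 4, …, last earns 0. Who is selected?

Borda scores:
  C: 4 + 4 + 2 + 5 + 2 + 4 + 0 + 4 + 4 = 29
  D: 2 + 1 + 3 + 4 + 5 + 3 + 5 + 5 + 0 = 28
  E: 3 + 3 + 5 + 3 + 0 + 1 + 2 + 1 + 3 = 21
  F: 5 + 2 + 1 + 0 + 1 + 2 + 1 + 3 + 1 = 16
  G: 1 + 5 + 4 + 1 + 3 + 0 + 4 + 0 + 2 = 20
  H: 0 + 0 + 0 + 2 + 4 + 5 + 3 + 2 + 5 = 21
C has the highest total.

C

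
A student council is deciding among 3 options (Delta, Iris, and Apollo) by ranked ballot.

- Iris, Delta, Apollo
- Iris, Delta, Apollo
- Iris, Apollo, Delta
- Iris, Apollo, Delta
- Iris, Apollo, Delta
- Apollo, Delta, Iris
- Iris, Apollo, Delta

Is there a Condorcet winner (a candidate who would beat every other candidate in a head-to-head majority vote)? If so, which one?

Head-to-head results (7 voters total):
Delta vs Iris: Iris wins 6–1.
Delta vs Apollo: Apollo wins 5–2.
Iris vs Apollo: Iris wins 6–1.
Iris beats each rival — Delta (6–1), Apollo (6–1) — so Iris is the Condorcet winner.

Iris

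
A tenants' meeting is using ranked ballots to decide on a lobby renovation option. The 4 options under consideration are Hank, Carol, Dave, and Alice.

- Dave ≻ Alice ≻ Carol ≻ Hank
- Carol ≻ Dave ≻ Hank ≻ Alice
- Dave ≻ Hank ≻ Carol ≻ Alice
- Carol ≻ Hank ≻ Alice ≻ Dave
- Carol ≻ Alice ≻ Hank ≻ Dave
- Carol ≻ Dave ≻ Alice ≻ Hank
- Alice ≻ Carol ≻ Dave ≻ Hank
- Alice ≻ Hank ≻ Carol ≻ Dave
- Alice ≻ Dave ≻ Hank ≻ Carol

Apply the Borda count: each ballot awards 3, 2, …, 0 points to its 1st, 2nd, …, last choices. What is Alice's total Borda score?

Borda scores:
  Hank: 0 + 1 + 2 + 2 + 1 + 0 + 0 + 2 + 1 = 9
  Carol: 1 + 3 + 1 + 3 + 3 + 3 + 2 + 1 + 0 = 17
  Dave: 3 + 2 + 3 + 0 + 0 + 2 + 1 + 0 + 2 = 13
  Alice: 2 + 0 + 0 + 1 + 2 + 1 + 3 + 3 + 3 = 15

15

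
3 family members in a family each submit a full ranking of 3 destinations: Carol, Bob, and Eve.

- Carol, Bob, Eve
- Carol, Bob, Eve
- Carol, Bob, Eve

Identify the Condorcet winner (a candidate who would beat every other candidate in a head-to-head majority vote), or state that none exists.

Head-to-head results (3 voters total):
Carol vs Bob: Carol wins 3–0.
Carol vs Eve: Carol wins 3–0.
Bob vs Eve: Bob wins 3–0.
Carol beats each rival — Bob (3–0), Eve (3–0) — so Carol is the Condorcet winner.

Carol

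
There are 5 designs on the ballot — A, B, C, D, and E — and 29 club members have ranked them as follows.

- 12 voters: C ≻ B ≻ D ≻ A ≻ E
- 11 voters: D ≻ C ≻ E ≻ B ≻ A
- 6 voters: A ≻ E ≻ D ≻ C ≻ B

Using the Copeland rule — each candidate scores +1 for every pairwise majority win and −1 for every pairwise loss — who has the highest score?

D

Pairwise results:
  A vs B: B wins 23–6.
  A vs C: C wins 23–6.
  A vs D: D wins 23–6.
  A vs E: A wins 18–11.
  B vs C: C wins 29–0.
  B vs D: D wins 17–12.
  B vs E: E wins 17–12.
  C vs D: D wins 17–12.
  C vs E: C wins 23–6.
  D vs E: D wins 23–6.
Copeland scores (wins − losses):
  A: 1 − 3 = -2
  B: 1 − 3 = -2
  C: 3 − 1 = 2
  D: 4 − 0 = 4
  E: 1 − 3 = -2
D has the best Copeland score.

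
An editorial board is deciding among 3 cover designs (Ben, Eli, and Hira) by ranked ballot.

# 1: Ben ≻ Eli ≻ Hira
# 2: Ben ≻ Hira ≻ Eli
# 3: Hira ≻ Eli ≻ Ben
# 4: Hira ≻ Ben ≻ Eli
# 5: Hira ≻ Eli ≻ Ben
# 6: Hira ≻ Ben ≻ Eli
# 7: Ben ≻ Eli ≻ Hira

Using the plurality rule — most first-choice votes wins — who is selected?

First-place vote totals:
  Ben: 3
  Eli: 0
  Hira: 4
Hira has the most first-place votes.

Hira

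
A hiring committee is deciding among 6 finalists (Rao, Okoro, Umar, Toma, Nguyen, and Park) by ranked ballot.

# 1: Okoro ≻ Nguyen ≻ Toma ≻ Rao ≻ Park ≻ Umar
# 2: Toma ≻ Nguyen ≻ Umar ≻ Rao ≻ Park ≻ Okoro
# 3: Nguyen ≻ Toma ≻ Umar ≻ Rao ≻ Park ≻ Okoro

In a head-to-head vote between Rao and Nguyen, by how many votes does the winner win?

3

Ballots ranking Rao above Nguyen: 0.
Ballots ranking Nguyen above Rao: 3.
Nguyen wins 3–0, a margin of 3.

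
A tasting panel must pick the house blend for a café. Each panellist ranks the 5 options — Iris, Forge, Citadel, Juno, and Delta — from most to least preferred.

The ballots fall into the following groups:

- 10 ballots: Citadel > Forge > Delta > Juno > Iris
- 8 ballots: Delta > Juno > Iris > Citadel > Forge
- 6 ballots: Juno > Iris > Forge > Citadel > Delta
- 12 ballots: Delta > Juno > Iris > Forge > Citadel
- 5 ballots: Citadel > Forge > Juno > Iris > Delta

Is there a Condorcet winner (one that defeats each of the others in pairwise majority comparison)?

No

Head-to-head results (41 voters total):
Iris vs Forge: Iris wins 26–15.
Iris vs Citadel: Iris wins 26–15.
Iris vs Juno: Juno wins 41–0.
Iris vs Delta: Delta wins 30–11.
Forge vs Citadel: Citadel wins 23–18.
Forge vs Juno: Juno wins 26–15.
Forge vs Delta: Forge wins 21–20.
Citadel vs Juno: Juno wins 26–15.
Citadel vs Delta: Citadel wins 21–20.
Juno vs Delta: Delta wins 30–11.
No candidate beats all others: Iris beats Forge beats Delta beats Iris, a majority cycle.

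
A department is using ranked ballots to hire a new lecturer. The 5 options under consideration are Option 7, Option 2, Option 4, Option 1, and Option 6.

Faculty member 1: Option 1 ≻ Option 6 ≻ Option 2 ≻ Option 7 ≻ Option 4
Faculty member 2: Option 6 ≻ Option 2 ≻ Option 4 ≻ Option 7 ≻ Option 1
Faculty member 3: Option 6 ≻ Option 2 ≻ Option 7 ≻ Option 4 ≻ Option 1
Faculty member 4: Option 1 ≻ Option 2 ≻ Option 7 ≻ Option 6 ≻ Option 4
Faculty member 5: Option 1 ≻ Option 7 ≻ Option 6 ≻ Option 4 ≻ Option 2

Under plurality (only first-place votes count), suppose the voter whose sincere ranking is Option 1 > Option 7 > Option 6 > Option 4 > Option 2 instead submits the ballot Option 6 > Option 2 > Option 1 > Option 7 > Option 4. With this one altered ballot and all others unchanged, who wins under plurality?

Option 6

First-place totals with the altered ballot: Option 7 0, Option 2 0, Option 4 0, Option 1 2, Option 6 3.
The switch changes the winner from Option 1 to Option 6.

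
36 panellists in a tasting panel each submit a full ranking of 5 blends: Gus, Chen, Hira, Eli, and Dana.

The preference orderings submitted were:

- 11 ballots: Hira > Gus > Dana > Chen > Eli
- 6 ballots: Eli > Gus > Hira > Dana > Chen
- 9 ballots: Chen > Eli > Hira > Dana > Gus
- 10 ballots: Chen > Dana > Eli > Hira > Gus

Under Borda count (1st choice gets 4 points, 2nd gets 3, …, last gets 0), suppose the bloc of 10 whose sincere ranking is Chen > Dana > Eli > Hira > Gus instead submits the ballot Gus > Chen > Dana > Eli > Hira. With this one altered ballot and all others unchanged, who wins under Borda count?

Gus

Borda totals with the altered ballot: Gus 91, Chen 77, Hira 74, Eli 61, Dana 57.
The switch changes the winner from Chen to Gus.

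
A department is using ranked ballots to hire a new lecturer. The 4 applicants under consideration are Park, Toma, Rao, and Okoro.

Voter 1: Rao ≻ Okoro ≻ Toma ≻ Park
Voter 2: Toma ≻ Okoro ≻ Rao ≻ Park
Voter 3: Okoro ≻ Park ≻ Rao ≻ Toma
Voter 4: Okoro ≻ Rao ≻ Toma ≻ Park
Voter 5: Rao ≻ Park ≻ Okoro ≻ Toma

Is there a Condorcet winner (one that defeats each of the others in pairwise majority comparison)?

Head-to-head results (5 voters total):
Park vs Toma: Toma wins 3–2.
Park vs Rao: Rao wins 4–1.
Park vs Okoro: Okoro wins 4–1.
Toma vs Rao: Rao wins 4–1.
Toma vs Okoro: Okoro wins 4–1.
Rao vs Okoro: Okoro wins 3–2.
Okoro beats each rival — Park (4–1), Toma (4–1), Rao (3–2) — so Okoro is the Condorcet winner.

Yes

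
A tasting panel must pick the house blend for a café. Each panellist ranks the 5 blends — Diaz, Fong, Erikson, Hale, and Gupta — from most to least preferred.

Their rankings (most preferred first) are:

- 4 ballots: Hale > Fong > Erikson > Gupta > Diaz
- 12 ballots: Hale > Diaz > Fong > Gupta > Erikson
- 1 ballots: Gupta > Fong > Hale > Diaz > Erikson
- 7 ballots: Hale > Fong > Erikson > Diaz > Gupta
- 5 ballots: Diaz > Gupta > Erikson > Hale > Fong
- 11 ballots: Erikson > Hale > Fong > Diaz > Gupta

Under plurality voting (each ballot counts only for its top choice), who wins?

Hale

First-place vote totals:
  Diaz: 5
  Fong: 0
  Erikson: 11
  Hale: 23
  Gupta: 1
Hale has the most first-place votes.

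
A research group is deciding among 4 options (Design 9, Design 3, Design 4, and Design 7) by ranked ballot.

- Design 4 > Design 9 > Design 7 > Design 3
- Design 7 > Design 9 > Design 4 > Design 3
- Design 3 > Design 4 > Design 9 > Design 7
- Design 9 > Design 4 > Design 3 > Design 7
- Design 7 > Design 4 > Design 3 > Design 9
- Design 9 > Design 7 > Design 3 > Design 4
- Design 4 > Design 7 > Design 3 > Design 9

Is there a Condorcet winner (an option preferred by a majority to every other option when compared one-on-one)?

Head-to-head results (7 voters total):
Design 9 vs Design 3: Design 9 wins 4–3.
Design 9 vs Design 4: Design 4 wins 4–3.
Design 9 vs Design 7: Design 9 wins 4–3.
Design 3 vs Design 4: Design 4 wins 5–2.
Design 3 vs Design 7: Design 7 wins 5–2.
Design 4 vs Design 7: Design 4 wins 4–3.
Design 4 beats each rival — Design 9 (4–3), Design 3 (5–2), Design 7 (4–3) — so Design 4 is the Condorcet winner.

Yes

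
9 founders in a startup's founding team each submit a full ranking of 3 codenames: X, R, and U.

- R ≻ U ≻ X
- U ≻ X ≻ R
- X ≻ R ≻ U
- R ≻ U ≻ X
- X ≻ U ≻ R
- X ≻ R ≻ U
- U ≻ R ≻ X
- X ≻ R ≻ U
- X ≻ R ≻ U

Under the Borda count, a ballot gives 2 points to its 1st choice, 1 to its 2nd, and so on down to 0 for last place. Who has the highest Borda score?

X

Borda scores:
  X: 0 + 1 + 2 + 0 + 2 + 2 + 0 + 2 + 2 = 11
  R: 2 + 0 + 1 + 2 + 0 + 1 + 1 + 1 + 1 = 9
  U: 1 + 2 + 0 + 1 + 1 + 0 + 2 + 0 + 0 = 7
X has the highest total.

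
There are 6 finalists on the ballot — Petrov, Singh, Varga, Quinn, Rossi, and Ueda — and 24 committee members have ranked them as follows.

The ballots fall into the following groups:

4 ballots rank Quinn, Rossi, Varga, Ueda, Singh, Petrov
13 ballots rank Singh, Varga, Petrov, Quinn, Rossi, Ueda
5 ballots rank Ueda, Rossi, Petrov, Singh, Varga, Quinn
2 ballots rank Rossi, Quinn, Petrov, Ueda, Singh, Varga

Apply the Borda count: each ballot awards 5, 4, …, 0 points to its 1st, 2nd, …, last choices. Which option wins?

Borda scores:
  Petrov: 4·0 + 13·3 + 5·3 + 2·3 = 60
  Singh: 4·1 + 13·5 + 5·2 + 2·1 = 81
  Varga: 4·3 + 13·4 + 5·1 + 2·0 = 69
  Quinn: 4·5 + 13·2 + 5·0 + 2·4 = 54
  Rossi: 4·4 + 13·1 + 5·4 + 2·5 = 59
  Ueda: 4·2 + 13·0 + 5·5 + 2·2 = 37
Singh has the highest total.

Singh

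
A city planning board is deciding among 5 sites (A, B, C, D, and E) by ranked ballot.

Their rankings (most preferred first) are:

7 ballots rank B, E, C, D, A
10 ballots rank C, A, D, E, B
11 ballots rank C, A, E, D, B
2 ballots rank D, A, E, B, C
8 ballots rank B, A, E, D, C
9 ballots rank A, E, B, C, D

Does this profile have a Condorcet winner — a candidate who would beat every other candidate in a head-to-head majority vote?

No

Head-to-head results (47 voters total):
A vs B: A wins 32–15.
A vs C: C wins 28–19.
A vs D: A wins 38–9.
A vs E: A wins 40–7.
B vs C: B wins 26–21.
B vs D: B wins 24–23.
B vs E: E wins 32–15.
C vs D: C wins 37–10.
C vs E: E wins 26–21.
D vs E: E wins 35–12.
No candidate beats all others: A beats B beats C beats A, a majority cycle.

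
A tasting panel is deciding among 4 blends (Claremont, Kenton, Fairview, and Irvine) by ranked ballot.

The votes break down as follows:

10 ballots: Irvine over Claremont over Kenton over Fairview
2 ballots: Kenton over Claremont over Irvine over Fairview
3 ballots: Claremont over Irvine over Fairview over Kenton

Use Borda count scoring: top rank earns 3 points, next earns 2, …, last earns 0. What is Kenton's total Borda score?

16

Borda scores:
  Claremont: 10·2 + 2·2 + 3·3 = 33
  Kenton: 10·1 + 2·3 + 3·0 = 16
  Fairview: 10·0 + 2·0 + 3·1 = 3
  Irvine: 10·3 + 2·1 + 3·2 = 38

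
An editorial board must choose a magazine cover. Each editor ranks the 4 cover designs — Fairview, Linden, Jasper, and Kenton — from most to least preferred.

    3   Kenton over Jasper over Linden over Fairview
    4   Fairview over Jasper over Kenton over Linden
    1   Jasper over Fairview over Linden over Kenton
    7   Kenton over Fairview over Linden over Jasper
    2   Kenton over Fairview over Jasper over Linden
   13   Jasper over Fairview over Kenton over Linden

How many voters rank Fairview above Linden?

Ballots ranking Fairview above Linden: 4+1+7+2+13 = 27.
Ballots ranking Linden above Fairview: 3.
So 27 of 30 voters prefer Fairview to Linden.

27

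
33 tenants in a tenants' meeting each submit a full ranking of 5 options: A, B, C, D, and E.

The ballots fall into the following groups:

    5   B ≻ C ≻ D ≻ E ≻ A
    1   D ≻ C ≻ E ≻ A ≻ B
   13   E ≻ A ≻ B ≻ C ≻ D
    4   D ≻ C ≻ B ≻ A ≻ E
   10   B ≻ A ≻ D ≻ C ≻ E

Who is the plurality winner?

First-place vote totals:
  A: 0
  B: 15
  C: 0
  D: 5
  E: 13
B has the most first-place votes.

B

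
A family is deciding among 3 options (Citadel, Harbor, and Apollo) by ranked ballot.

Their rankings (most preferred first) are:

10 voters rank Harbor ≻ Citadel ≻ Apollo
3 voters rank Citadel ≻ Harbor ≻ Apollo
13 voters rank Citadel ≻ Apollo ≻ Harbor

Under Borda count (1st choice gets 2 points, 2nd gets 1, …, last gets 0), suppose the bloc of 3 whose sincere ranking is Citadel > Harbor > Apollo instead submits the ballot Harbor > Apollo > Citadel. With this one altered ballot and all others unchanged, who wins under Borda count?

Borda totals with the altered ballot: Citadel 36, Harbor 26, Apollo 16.
The winner is unchanged: still Citadel.

Citadel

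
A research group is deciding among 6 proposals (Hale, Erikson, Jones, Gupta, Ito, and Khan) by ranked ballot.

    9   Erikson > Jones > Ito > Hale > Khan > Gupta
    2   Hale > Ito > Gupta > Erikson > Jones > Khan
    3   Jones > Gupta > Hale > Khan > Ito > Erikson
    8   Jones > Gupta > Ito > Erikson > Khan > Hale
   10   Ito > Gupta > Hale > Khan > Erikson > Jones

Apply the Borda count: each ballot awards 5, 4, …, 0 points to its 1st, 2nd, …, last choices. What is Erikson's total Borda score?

Borda scores:
  Hale: 9·2 + 2·5 + 3·3 + 8·0 + 10·3 = 67
  Erikson: 9·5 + 2·2 + 3·0 + 8·2 + 10·1 = 75
  Jones: 9·4 + 2·1 + 3·5 + 8·5 + 10·0 = 93
  Gupta: 9·0 + 2·3 + 3·4 + 8·4 + 10·4 = 90
  Ito: 9·3 + 2·4 + 3·1 + 8·3 + 10·5 = 112
  Khan: 9·1 + 2·0 + 3·2 + 8·1 + 10·2 = 43

75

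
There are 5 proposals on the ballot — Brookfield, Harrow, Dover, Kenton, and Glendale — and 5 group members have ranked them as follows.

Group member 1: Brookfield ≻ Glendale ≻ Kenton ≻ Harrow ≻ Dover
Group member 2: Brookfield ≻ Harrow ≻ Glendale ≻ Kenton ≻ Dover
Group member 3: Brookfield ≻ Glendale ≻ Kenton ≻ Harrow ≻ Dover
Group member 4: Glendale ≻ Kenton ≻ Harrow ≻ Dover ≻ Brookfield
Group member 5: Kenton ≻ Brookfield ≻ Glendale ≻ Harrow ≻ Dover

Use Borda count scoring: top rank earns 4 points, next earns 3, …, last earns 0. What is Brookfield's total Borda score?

15

Borda scores:
  Brookfield: 4 + 4 + 4 + 0 + 3 = 15
  Harrow: 1 + 3 + 1 + 2 + 1 = 8
  Dover: 0 + 0 + 0 + 1 + 0 = 1
  Kenton: 2 + 1 + 2 + 3 + 4 = 12
  Glendale: 3 + 2 + 3 + 4 + 2 = 14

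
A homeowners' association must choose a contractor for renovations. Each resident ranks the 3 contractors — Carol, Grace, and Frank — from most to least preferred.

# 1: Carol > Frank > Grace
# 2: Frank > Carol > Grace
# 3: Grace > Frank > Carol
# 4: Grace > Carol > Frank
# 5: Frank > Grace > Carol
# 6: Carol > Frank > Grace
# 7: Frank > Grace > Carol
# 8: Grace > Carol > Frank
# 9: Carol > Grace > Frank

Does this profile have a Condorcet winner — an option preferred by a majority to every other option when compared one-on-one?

Head-to-head results (9 voters total):
Carol vs Grace: Grace wins 5–4.
Carol vs Frank: Carol wins 5–4.
Grace vs Frank: Frank wins 5–4.
No candidate beats all others: Carol beats Frank beats Grace beats Carol, a majority cycle.

No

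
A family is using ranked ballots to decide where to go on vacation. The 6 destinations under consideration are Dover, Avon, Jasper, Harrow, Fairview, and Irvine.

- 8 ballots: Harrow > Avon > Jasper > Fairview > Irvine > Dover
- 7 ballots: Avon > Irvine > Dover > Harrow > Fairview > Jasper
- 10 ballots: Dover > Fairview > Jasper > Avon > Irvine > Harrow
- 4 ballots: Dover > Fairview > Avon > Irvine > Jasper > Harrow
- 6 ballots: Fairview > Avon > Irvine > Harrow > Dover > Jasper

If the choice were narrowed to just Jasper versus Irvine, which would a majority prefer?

Jasper

Ballots ranking Jasper above Irvine: 8+10 = 18.
Ballots ranking Irvine above Jasper: 7+4+6 = 17.
Jasper wins the head-to-head, 18–17.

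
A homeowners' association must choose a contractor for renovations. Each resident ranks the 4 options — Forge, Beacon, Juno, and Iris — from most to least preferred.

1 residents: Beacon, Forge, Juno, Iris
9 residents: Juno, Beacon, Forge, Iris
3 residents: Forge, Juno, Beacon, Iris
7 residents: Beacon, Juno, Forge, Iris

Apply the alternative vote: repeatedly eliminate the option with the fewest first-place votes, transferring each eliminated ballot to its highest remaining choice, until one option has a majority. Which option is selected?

Round 1: Juno 9, Beacon 8, Forge 3, Iris 0. Iris has the fewest and is eliminated.
Round 2: Juno 9, Beacon 8, Forge 3. Forge has the fewest and is eliminated.
Round 3: Juno 12, Beacon 8. Juno has a majority.

Juno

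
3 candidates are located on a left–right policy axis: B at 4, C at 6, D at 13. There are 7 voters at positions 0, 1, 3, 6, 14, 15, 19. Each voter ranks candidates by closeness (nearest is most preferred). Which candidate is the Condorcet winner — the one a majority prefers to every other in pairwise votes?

C

With single-peaked preferences on a line, the Condorcet winner is the candidate closest to the median voter.
The median voter (position 6) is closest to C at 6.
Check: C vs B — voters closer to C: 4 of 7.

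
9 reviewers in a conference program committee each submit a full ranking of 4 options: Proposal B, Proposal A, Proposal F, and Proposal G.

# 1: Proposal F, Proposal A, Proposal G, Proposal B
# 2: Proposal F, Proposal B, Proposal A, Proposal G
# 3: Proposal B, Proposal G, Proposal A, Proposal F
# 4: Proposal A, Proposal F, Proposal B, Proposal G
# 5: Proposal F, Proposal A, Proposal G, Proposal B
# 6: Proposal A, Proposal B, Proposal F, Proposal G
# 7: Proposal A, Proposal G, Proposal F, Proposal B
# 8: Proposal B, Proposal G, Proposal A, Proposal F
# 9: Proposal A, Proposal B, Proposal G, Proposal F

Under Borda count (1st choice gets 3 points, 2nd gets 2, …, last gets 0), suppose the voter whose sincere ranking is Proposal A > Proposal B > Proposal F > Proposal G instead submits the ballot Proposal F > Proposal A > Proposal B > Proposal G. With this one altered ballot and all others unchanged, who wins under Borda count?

Proposal A

Borda totals with the altered ballot: Proposal B 12, Proposal A 18, Proposal F 15, Proposal G 9.
The winner is unchanged: still Proposal A.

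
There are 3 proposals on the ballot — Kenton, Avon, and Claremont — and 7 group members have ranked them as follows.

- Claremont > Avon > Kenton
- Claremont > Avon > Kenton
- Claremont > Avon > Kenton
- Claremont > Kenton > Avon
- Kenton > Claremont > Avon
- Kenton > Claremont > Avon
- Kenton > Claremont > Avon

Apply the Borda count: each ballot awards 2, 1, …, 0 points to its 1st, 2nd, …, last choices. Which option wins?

Claremont

Borda scores:
  Kenton: 0 + 0 + 0 + 1 + 2 + 2 + 2 = 7
  Avon: 1 + 1 + 1 + 0 + 0 + 0 + 0 = 3
  Claremont: 2 + 2 + 2 + 2 + 1 + 1 + 1 = 11
Claremont has the highest total.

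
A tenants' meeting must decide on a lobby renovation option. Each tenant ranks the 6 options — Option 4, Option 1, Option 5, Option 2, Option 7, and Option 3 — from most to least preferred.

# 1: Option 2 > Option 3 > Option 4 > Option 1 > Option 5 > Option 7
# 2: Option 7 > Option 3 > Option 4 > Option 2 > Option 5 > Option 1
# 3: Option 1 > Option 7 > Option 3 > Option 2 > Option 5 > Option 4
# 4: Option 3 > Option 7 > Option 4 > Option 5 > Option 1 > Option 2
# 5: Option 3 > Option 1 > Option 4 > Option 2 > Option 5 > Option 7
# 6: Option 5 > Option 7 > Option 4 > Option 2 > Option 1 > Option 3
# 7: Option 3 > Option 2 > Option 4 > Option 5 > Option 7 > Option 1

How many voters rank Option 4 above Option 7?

3

Ballots ranking Option 4 above Option 7: 3.
Ballots ranking Option 7 above Option 4: 4.
So 3 of 7 voters prefer Option 4 to Option 7.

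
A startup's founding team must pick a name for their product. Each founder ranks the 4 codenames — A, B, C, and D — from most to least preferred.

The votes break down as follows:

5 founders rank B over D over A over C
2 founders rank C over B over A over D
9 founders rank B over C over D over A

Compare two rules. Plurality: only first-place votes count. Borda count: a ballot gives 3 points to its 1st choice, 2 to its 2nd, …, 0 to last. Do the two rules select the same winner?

Plurality first-place counts: A 0, B 14, C 2, D 0 → B.
Borda totals: A 7, B 46, C 24, D 19 → B.
The two rules agree on B.

Yes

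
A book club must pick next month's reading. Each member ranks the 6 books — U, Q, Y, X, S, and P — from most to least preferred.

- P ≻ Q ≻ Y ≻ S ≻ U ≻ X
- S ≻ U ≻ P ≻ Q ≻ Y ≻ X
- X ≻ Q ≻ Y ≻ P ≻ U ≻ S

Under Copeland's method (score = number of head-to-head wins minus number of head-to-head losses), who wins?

P

Pairwise results:
  U vs Q: Q wins 2–1.
  U vs Y: Y wins 2–1.
  U vs X: U wins 2–1.
  U vs S: S wins 2–1.
  U vs P: P wins 2–1.
  Q vs Y: Q wins 3–0.
  Q vs X: Q wins 2–1.
  Q vs S: Q wins 2–1.
  Q vs P: P wins 2–1.
  Y vs X: Y wins 2–1.
  Y vs S: Y wins 2–1.
  Y vs P: P wins 2–1.
  X vs S: S wins 2–1.
  X vs P: P wins 2–1.
  S vs P: P wins 2–1.
Copeland scores (wins − losses):
  U: 1 − 4 = -3
  Q: 4 − 1 = 3
  Y: 3 − 2 = 1
  X: 0 − 5 = -5
  S: 2 − 3 = -1
  P: 5 − 0 = 5
P has the best Copeland score.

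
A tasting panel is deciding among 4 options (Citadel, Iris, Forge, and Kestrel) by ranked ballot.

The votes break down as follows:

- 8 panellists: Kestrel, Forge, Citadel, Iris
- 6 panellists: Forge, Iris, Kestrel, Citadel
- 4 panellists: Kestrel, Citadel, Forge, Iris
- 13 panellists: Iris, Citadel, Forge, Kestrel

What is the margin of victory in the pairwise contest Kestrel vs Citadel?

5

Ballots ranking Kestrel above Citadel: 8+6+4 = 18.
Ballots ranking Citadel above Kestrel: 13.
Kestrel wins 18–13, a margin of 5.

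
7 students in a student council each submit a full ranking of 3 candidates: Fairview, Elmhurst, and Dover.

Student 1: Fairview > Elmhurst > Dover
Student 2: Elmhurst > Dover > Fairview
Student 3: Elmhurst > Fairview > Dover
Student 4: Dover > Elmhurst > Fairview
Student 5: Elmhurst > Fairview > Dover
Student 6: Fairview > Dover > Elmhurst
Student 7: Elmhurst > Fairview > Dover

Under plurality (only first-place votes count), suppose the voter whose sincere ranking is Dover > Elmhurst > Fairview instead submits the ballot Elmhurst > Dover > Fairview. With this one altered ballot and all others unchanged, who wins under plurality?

First-place totals with the altered ballot: Fairview 2, Elmhurst 5, Dover 0.
The winner is unchanged: still Elmhurst.

Elmhurst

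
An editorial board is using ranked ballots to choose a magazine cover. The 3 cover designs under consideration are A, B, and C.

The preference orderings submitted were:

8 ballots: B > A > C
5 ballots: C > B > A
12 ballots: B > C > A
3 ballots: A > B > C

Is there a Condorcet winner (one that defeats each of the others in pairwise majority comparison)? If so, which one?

Head-to-head results (28 voters total):
A vs B: B wins 25–3.
A vs C: C wins 17–11.
B vs C: B wins 23–5.
B beats each rival — A (25–3), C (23–5) — so B is the Condorcet winner.

B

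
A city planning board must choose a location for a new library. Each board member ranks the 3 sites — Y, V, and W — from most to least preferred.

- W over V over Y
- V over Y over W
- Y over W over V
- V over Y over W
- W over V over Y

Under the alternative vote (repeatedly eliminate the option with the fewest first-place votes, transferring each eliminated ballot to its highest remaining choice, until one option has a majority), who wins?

W

Round 1: V 2, W 2, Y 1. Y has the fewest and is eliminated.
Round 2: W 3, V 2. W has a majority.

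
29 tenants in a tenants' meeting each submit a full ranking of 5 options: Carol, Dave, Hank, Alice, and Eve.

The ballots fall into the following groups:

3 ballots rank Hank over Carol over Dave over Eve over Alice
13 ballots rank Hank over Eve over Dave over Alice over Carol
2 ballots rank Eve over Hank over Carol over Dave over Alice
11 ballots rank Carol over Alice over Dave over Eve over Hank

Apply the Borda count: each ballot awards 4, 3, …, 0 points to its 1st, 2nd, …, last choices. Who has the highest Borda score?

Hank

Borda scores:
  Carol: 3·3 + 13·0 + 2·2 + 11·4 = 57
  Dave: 3·2 + 13·2 + 2·1 + 11·2 = 56
  Hank: 3·4 + 13·4 + 2·3 + 11·0 = 70
  Alice: 3·0 + 13·1 + 2·0 + 11·3 = 46
  Eve: 3·1 + 13·3 + 2·4 + 11·1 = 61
Hank has the highest total.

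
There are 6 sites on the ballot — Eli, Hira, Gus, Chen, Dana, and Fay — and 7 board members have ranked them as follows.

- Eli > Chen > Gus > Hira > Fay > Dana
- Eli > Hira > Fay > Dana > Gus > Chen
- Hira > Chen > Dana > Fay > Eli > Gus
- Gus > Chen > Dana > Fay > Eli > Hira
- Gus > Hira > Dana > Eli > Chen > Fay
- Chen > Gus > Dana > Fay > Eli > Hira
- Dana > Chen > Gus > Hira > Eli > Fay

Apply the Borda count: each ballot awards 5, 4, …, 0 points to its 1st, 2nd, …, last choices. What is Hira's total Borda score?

Borda scores:
  Eli: 5 + 5 + 1 + 1 + 2 + 1 + 1 = 16
  Hira: 2 + 4 + 5 + 0 + 4 + 0 + 2 = 17
  Gus: 3 + 1 + 0 + 5 + 5 + 4 + 3 = 21
  Chen: 4 + 0 + 4 + 4 + 1 + 5 + 4 = 22
  Dana: 0 + 2 + 3 + 3 + 3 + 3 + 5 = 19
  Fay: 1 + 3 + 2 + 2 + 0 + 2 + 0 = 10

17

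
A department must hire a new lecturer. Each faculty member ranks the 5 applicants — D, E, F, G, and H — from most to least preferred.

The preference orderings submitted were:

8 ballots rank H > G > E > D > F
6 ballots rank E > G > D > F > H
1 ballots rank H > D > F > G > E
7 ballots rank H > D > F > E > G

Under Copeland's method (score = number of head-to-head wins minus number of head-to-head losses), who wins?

Pairwise results:
  D vs E: E wins 14–8.
  D vs F: D wins 22–0.
  D vs G: G wins 14–8.
  D vs H: H wins 16–6.
  E vs F: E wins 14–8.
  E vs G: E wins 13–9.
  E vs H: H wins 16–6.
  F vs G: G wins 14–8.
  F vs H: H wins 16–6.
  G vs H: H wins 16–6.
Copeland scores (wins − losses):
  D: 1 − 3 = -2
  E: 3 − 1 = 2
  F: 0 − 4 = -4
  G: 2 − 2 = 0
  H: 4 − 0 = 4
H has the best Copeland score.

H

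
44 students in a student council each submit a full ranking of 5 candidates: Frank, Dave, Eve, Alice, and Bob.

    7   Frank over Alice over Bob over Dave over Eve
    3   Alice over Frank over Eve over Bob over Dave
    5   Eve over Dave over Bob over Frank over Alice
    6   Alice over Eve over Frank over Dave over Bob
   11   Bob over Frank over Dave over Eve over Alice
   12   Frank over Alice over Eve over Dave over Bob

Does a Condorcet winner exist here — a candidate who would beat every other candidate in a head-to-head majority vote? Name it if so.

Head-to-head results (44 voters total):
Frank vs Dave: Frank wins 39–5.
Frank vs Eve: Frank wins 33–11.
Frank vs Alice: Frank wins 35–9.
Frank vs Bob: Frank wins 28–16.
Dave vs Eve: Eve wins 26–18.
Dave vs Alice: Alice wins 28–16.
Dave vs Bob: Dave wins 23–21.
Eve vs Alice: Alice wins 28–16.
Eve vs Bob: Eve wins 26–18.
Alice vs Bob: Alice wins 28–16.
Frank beats each rival — Dave (39–5), Eve (33–11), Alice (35–9), Bob (28–16) — so Frank is the Condorcet winner.

Frank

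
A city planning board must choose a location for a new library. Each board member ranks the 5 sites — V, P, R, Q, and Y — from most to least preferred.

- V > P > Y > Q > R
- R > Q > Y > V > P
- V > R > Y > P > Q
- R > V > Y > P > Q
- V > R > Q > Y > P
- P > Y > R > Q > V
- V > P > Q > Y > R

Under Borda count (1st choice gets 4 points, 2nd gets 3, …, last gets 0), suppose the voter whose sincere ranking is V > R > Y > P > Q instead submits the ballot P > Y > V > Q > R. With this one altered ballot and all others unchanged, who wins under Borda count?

V

Borda totals with the altered ballot: V 18, P 15, R 13, Q 10, Y 14.
The winner is unchanged: still V.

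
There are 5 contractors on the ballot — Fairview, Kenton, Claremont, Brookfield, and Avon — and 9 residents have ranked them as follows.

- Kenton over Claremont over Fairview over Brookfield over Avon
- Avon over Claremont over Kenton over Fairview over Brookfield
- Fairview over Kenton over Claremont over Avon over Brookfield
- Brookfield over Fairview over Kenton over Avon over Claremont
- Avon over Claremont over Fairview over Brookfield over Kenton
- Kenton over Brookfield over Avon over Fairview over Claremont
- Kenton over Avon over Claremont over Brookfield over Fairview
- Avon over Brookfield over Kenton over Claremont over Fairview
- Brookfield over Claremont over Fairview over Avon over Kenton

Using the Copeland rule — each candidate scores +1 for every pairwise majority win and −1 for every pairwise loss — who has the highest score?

Kenton

Pairwise results:
  Fairview vs Kenton: Kenton wins 5–4.
  Fairview vs Claremont: Claremont wins 6–3.
  Fairview vs Brookfield: Brookfield wins 5–4.
  Fairview vs Avon: Avon wins 5–4.
  Kenton vs Claremont: Kenton wins 6–3.
  Kenton vs Brookfield: Kenton wins 5–4.
  Kenton vs Avon: Kenton wins 5–4.
  Claremont vs Brookfield: Claremont wins 5–4.
  Claremont vs Avon: Avon wins 6–3.
  Brookfield vs Avon: Avon wins 5–4.
Copeland scores (wins − losses):
  Fairview: 0 − 4 = -4
  Kenton: 4 − 0 = 4
  Claremont: 2 − 2 = 0
  Brookfield: 1 − 3 = -2
  Avon: 3 − 1 = 2
Kenton has the best Copeland score.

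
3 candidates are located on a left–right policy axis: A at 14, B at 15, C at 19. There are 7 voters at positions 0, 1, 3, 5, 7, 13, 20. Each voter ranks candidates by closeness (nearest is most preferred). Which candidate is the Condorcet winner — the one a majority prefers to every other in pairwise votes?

A

With single-peaked preferences on a line, the Condorcet winner is the candidate closest to the median voter.
The median voter (position 5) is closest to A at 14.
Check: A vs C — voters closer to A: 6 of 7.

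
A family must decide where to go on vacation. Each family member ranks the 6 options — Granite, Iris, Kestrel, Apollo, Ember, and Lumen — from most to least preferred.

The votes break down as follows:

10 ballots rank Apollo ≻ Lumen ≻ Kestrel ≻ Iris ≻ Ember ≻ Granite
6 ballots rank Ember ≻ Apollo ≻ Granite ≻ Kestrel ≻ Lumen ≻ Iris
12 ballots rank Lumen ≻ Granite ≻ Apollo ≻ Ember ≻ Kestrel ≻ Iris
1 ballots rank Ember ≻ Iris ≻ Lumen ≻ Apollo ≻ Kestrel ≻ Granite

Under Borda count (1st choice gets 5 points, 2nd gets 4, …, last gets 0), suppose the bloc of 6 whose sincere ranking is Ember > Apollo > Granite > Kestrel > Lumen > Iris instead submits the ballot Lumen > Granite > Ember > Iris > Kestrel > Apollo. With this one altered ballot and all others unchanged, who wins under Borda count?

Lumen

Borda totals with the altered ballot: Granite 72, Iris 36, Kestrel 49, Apollo 88, Ember 57, Lumen 133.
The switch changes the winner from Apollo to Lumen.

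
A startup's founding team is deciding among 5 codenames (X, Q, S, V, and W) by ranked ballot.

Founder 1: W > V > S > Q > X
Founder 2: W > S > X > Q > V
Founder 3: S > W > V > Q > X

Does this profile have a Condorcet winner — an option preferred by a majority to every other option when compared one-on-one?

Head-to-head results (3 voters total):
X vs Q: Q wins 2–1.
X vs S: S wins 3–0.
X vs V: V wins 2–1.
X vs W: W wins 3–0.
Q vs S: S wins 3–0.
Q vs V: V wins 2–1.
Q vs W: W wins 3–0.
S vs V: S wins 2–1.
S vs W: W wins 2–1.
V vs W: W wins 3–0.
W beats each rival — X (3–0), Q (3–0), S (2–1), V (3–0) — so W is the Condorcet winner.

Yes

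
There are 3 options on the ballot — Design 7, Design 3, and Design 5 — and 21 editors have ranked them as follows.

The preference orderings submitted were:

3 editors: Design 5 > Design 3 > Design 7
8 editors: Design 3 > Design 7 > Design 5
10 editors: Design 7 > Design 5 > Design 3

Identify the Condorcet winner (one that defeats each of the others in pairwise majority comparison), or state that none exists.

Head-to-head results (21 voters total):
Design 7 vs Design 3: Design 3 wins 11–10.
Design 7 vs Design 5: Design 7 wins 18–3.
Design 3 vs Design 5: Design 5 wins 13–8.
No candidate beats all others: Design 7 beats Design 5 beats Design 3 beats Design 7, a majority cycle.

No Condorcet winner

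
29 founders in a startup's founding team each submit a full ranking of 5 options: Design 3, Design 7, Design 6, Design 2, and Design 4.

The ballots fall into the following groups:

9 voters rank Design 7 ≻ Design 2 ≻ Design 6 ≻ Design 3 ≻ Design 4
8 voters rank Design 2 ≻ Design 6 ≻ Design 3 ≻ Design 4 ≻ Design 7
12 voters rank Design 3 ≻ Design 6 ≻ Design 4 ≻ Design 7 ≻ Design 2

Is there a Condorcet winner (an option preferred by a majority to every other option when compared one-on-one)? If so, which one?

No Condorcet winner

Head-to-head results (29 voters total):
Design 3 vs Design 7: Design 3 wins 20–9.
Design 3 vs Design 6: Design 6 wins 17–12.
Design 3 vs Design 2: Design 2 wins 17–12.
Design 3 vs Design 4: Design 3 wins 29–0.
Design 7 vs Design 6: Design 6 wins 20–9.
Design 7 vs Design 2: Design 7 wins 21–8.
Design 7 vs Design 4: Design 4 wins 20–9.
Design 6 vs Design 2: Design 2 wins 17–12.
Design 6 vs Design 4: Design 6 wins 29–0.
Design 2 vs Design 4: Design 2 wins 17–12.
No candidate beats all others: Design 3 beats Design 7 beats Design 2 beats Design 3, a majority cycle.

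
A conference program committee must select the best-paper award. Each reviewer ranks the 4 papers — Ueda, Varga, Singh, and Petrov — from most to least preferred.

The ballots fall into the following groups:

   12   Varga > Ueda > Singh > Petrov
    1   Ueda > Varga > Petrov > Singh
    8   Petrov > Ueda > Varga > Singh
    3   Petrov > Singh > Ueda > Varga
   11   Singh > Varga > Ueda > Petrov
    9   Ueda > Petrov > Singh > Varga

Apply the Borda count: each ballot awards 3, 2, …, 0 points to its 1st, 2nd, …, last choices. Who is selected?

Ueda

Borda scores:
  Ueda: 12·2 + 3 + 8·2 + 3·1 + 11·1 + 9·3 = 84
  Varga: 12·3 + 2 + 8·1 + 3·0 + 11·2 + 9·0 = 68
  Singh: 12·1 + 0 + 8·0 + 3·2 + 11·3 + 9·1 = 60
  Petrov: 12·0 + 1 + 8·3 + 3·3 + 11·0 + 9·2 = 52
Ueda has the highest total.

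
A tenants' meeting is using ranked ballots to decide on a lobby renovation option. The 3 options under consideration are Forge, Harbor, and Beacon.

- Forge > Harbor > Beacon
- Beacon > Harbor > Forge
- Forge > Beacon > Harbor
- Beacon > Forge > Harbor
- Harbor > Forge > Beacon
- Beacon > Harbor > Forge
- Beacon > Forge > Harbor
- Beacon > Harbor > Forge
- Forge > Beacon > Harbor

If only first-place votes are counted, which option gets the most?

First-place vote totals:
  Forge: 3
  Harbor: 1
  Beacon: 5
Beacon has the most first-place votes.

Beacon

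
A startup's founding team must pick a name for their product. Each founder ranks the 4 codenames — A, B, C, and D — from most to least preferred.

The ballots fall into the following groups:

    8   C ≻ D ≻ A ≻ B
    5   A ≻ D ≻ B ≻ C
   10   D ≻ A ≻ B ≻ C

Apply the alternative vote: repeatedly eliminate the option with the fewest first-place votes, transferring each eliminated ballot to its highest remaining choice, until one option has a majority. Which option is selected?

Round 1: D 10, C 8, A 5, B 0. B has the fewest and is eliminated.
Round 2: D 10, C 8, A 5. A has the fewest and is eliminated.
Round 3: D 15, C 8. D has a majority.

D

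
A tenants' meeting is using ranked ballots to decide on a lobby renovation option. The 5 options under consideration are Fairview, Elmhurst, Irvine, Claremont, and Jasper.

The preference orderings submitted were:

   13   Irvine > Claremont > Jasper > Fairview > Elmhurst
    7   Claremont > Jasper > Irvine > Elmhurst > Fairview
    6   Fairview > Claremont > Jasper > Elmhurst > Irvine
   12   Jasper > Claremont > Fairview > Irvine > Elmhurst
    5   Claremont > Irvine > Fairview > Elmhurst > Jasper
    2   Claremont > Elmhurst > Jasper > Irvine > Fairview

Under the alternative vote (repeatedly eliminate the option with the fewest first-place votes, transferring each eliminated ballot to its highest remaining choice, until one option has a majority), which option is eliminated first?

Round 1: Claremont 14, Irvine 13, Jasper 12, Fairview 6, Elmhurst 0. Elmhurst has the fewest and is eliminated.
Round 2: Claremont 14, Irvine 13, Jasper 12, Fairview 6. Fairview has the fewest and is eliminated.
Round 3: Claremont 20, Irvine 13, Jasper 12. Jasper has the fewest and is eliminated.
Round 4: Claremont 32, Irvine 13. Claremont has a majority.

Elmhurst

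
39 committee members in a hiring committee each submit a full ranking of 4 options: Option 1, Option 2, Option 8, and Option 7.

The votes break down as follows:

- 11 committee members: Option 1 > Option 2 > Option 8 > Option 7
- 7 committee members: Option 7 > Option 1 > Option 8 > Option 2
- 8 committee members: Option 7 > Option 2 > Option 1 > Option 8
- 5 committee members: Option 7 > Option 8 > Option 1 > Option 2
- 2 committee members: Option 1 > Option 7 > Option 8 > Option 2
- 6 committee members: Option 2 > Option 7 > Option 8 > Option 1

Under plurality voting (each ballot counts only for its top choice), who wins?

First-place vote totals:
  Option 1: 13
  Option 2: 6
  Option 8: 0
  Option 7: 20
Option 7 has the most first-place votes.

Option 7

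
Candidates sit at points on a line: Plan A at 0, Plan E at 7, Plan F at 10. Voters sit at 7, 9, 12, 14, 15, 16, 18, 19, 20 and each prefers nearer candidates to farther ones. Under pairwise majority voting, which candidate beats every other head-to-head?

Plan F

With single-peaked preferences on a line, the Condorcet winner is the candidate closest to the median voter.
The median voter (position 15) is closest to Plan F at 10.
Check: Plan F vs Plan E — voters closer to Plan F: 8 of 9.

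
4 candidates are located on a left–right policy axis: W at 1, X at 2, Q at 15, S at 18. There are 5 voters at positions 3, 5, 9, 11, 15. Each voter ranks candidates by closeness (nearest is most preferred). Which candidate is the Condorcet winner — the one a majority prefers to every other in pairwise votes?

With single-peaked preferences on a line, the Condorcet winner is the candidate closest to the median voter.
The median voter (position 9) is closest to Q at 15.
Check: Q vs S — voters closer to Q: 5 of 5.

Q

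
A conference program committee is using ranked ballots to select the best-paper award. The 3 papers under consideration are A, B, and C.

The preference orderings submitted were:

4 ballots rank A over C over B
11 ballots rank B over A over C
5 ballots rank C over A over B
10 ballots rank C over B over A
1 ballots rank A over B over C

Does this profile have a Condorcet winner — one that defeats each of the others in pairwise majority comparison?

No

Head-to-head results (31 voters total):
A vs B: B wins 21–10.
A vs C: A wins 16–15.
B vs C: C wins 19–12.
No candidate beats all others: A beats C beats B beats A, a majority cycle.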